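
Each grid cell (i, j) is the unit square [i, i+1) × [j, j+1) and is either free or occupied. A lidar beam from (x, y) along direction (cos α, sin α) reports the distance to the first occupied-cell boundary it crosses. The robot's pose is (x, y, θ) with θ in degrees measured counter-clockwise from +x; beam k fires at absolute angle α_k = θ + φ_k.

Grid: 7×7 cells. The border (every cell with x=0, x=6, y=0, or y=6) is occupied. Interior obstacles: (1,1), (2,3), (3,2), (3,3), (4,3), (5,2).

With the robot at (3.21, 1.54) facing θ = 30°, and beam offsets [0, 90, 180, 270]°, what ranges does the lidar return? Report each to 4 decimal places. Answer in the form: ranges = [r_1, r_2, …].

beam 1: φ=0°, α=30°
  direction (0.8660, 0.5000); cell (3,1); t to first gridline: x 0.9122, y 0.9200 (then +1.1547 / +2.0000)
    (4,1) via x @ 0.9122
    (4,2) via y @ 0.9200
    (5,2) via x @ 2.0669  # hit
  → r_1 = 2.0669
beam 2: φ=90°, α=120°
  direction (-0.5000, 0.8660); cell (3,1); t to first gridline: x 0.4200, y 0.5312 (then +2.0000 / +1.1547)
    (2,1) via x @ 0.4200
    (2,2) via y @ 0.5312
    (2,3) via y @ 1.6859  # hit
  → r_2 = 1.6859
beam 3: φ=180°, α=210°
  direction (-0.8660, -0.5000); cell (3,1); t to first gridline: x 0.2425, y 1.0800 (then +1.1547 / +2.0000)
    (2,1) via x @ 0.2425
    (2,0) via y @ 1.0800  # hit
  → r_3 = 1.0800
beam 4: φ=270°, α=300°
  direction (0.5000, -0.8660); cell (3,1); t to first gridline: x 1.5800, y 0.6235 (then +2.0000 / +1.1547)
    (3,0) via y @ 0.6235  # hit
  → r_4 = 0.6235

ranges = [2.0669, 1.6859, 1.0800, 0.6235]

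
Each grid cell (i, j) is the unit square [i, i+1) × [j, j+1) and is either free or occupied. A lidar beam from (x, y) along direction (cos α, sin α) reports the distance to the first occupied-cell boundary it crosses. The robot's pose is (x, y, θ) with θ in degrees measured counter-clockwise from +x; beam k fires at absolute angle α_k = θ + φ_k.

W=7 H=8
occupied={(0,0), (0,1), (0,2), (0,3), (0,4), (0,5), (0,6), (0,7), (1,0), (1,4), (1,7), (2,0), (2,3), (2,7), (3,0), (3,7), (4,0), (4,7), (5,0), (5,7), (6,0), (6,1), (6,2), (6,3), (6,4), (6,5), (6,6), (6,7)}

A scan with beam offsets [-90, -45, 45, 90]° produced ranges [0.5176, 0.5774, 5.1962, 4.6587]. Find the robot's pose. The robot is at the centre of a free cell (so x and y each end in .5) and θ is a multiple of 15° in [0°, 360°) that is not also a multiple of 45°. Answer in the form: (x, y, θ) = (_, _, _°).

Enumerate (i+0.5, j+0.5, θ) over the 28 free cells and 16 admissible headings. For each, cast all 4 beams and compare to the given ranges.
  (5.5, 6.5, 15°): beam 1 = 1.9319 ≠ 0.5176 ✗
  (5.5, 3.5, 15°): beam 1 = 1.9319 ≠ 0.5176 ✗
  (2.5, 5.5, 240°): beam 1 = 1.7321 ≠ 0.5176 ✗
  (3.5, 3.5, 15°): beam 1 = 2.5882 ≠ 0.5176 ✗
  …
  (1.5, 5.5, 285°): r_1=0.5176, r_2=0.5774, r_3=5.1962, r_4=4.6587 — all match ✓
No second candidate reproduces the full scan.

(x, y, θ) = (1.5, 5.5, 285°)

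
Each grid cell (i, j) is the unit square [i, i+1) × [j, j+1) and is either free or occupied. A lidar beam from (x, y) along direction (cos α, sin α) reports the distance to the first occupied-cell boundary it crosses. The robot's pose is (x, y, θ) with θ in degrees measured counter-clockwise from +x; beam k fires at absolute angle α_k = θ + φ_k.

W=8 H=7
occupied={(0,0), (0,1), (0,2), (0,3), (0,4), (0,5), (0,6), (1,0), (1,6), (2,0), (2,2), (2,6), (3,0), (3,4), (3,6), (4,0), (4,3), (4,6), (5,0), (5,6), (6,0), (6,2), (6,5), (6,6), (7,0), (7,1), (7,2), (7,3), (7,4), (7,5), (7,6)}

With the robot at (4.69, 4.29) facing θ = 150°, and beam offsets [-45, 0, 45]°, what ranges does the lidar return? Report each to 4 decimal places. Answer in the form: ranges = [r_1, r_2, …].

beam 1: φ=-45°, α=105°
  cosα=-0.2588 sinα=0.9659 | (4,4) | tMaxX 2.6660 tMaxY 0.7350 | tΔX 3.8637 tΔY 1.0353
    t=0.7350 [y] (4,5)
    t=1.7703 [y] (4,6) — stop
  → r_1 = 1.7703
beam 2: φ=0°, α=150°
  cosα=-0.8660 sinα=0.5000 | (4,4) | tMaxX 0.7967 tMaxY 1.4200 | tΔX 1.1547 tΔY 2.0000
    t=0.7967 [x] (3,4) — stop
  → r_2 = 0.7967
beam 3: φ=45°, α=195°
  cosα=-0.9659 sinα=-0.2588 | (4,4) | tMaxX 0.7143 tMaxY 1.1205 | tΔX 1.0353 tΔY 3.8637
    t=0.7143 [x] (3,4) — stop
  → r_3 = 0.7143

ranges = [1.7703, 0.7967, 0.7143]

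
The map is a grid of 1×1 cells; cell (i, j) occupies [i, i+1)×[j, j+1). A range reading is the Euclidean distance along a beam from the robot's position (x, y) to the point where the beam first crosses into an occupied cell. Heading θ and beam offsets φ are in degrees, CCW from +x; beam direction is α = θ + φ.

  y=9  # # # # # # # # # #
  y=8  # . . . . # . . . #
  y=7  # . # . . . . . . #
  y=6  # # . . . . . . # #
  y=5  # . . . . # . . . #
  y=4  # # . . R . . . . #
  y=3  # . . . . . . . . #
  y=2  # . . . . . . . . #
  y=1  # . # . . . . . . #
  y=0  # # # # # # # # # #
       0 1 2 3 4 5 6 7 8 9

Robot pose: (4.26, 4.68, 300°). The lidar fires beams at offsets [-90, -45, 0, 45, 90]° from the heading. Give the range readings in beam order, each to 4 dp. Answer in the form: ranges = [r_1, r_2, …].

beam 1: φ=-90°, α=210°
  direction (-0.8660, -0.5000); cell (4,4); t to first gridline: x 0.3002, y 1.3600 (then +1.1547 / +2.0000)
    (3,4) via x @ 0.3002
    (3,3) via y @ 1.3600
    (2,3) via x @ 1.4549
    (1,3) via x @ 2.6096
    (1,2) via y @ 3.3600
    (0,2) via x @ 3.7643  # hit
  → r_1 = 3.7643
beam 2: φ=-45°, α=255°
  direction (-0.2588, -0.9659); cell (4,4); t to first gridline: x 1.0046, y 0.7040 (then +3.8637 / +1.0353)
    (4,3) via y @ 0.7040
    (3,3) via x @ 1.0046
    (3,2) via y @ 1.7393
    (3,1) via y @ 2.7745
    (3,0) via y @ 3.8098  # hit
  → r_2 = 3.8098
beam 3: φ=0°, α=300°
  direction (0.5000, -0.8660); cell (4,4); t to first gridline: x 1.4800, y 0.7852 (then +2.0000 / +1.1547)
    (4,3) via y @ 0.7852
    (5,3) via x @ 1.4800
    (5,2) via y @ 1.9399
    (5,1) via y @ 3.0946
    (6,1) via x @ 3.4800
    (6,0) via y @ 4.2493  # hit
  → r_3 = 4.2493
beam 4: φ=45°, α=345°
  direction (0.9659, -0.2588); cell (4,4); t to first gridline: x 0.7661, y 2.6273 (then +1.0353 / +3.8637)
    (5,4) via x @ 0.7661
    (6,4) via x @ 1.8014
    (6,3) via y @ 2.6273
    (7,3) via x @ 2.8367
    (8,3) via x @ 3.8719
    (9,3) via x @ 4.9072  # hit
  → r_4 = 4.9072
beam 5: φ=90°, α=30°
  direction (0.8660, 0.5000); cell (4,4); t to first gridline: x 0.8545, y 0.6400 (then +1.1547 / +2.0000)
    (4,5) via y @ 0.6400
    (5,5) via x @ 0.8545  # hit
  → r_5 = 0.8545

ranges = [3.7643, 3.8098, 4.2493, 4.9072, 0.8545]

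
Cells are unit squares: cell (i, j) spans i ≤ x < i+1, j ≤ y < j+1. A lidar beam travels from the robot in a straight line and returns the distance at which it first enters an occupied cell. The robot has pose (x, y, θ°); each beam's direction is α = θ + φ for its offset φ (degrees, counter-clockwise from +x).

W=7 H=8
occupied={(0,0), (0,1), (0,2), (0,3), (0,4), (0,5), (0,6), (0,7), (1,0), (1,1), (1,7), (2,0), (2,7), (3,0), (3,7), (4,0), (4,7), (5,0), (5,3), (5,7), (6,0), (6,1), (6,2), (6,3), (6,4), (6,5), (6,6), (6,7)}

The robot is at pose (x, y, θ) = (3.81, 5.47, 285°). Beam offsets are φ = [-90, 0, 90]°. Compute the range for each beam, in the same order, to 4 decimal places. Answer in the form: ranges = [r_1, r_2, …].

beam 1: φ=-90°, α=195°
  d=(-0.9659,-0.2588)  start (3,5)  tX=0.8386 tY=1.8159  stride 1/|dx|=1.0353 1/|dy|=3.8637
    cross x-line → (2,5), t=0.8386
    cross y-line → (2,4), t=1.8159
    cross x-line → (1,4), t=1.8738
    cross x-line → (0,4), t=2.9091 (wall)
  → r_1 = 2.9091
beam 2: φ=0°, α=285°
  d=(0.2588,-0.9659)  start (3,5)  tX=0.7341 tY=0.4866  stride 1/|dx|=3.8637 1/|dy|=1.0353
    cross y-line → (3,4), t=0.4866
    cross x-line → (4,4), t=0.7341
    cross y-line → (4,3), t=1.5219
    cross y-line → (4,2), t=2.5571
    cross y-line → (4,1), t=3.5924
    cross x-line → (5,1), t=4.5978
    cross y-line → (5,0), t=4.6277 (wall)
  → r_2 = 4.6277
beam 3: φ=90°, α=15°
  d=(0.9659,0.2588)  start (3,5)  tX=0.1967 tY=2.0478  stride 1/|dx|=1.0353 1/|dy|=3.8637
    cross x-line → (4,5), t=0.1967
    cross x-line → (5,5), t=1.2320
    cross y-line → (5,6), t=2.0478
    cross x-line → (6,6), t=2.2673 (wall)
  → r_3 = 2.2673

ranges = [2.9091, 4.6277, 2.2673]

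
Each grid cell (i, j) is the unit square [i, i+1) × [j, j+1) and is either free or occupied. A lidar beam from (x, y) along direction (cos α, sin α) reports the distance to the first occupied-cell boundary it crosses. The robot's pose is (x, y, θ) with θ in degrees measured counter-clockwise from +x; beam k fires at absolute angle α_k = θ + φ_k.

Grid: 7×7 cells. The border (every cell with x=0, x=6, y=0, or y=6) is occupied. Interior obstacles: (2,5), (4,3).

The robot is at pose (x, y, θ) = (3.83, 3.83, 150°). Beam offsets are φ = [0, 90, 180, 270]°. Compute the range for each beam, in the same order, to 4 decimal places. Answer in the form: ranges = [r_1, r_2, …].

ranges = [3.2678, 3.2678, 0.1963, 2.5057]

beam 1: φ=0°, α=150°
  dir = (cos 150°, sin 150°) = (-0.8660, 0.5000); from cell (3,3)
  next x-line at t=0.9584, next y-line at t=0.3400; Δt_x=1.1547, Δt_y=2.0000
    y: enter (3,4) at t=0.3400
    x: enter (2,4) at t=0.9584
    x: enter (1,4) at t=2.1131
    y: enter (1,5) at t=2.3400
    x: enter (0,5) at t=3.2678 ← occupied
  → r_1 = 3.2678
beam 2: φ=90°, α=240°
  dir = (cos 240°, sin 240°) = (-0.5000, -0.8660); from cell (3,3)
  next x-line at t=1.6600, next y-line at t=0.9584; Δt_x=2.0000, Δt_y=1.1547
    y: enter (3,2) at t=0.9584
    x: enter (2,2) at t=1.6600
    y: enter (2,1) at t=2.1131
    y: enter (2,0) at t=3.2678 ← occupied
  → r_2 = 3.2678
beam 3: φ=180°, α=330°
  dir = (cos 330°, sin 330°) = (0.8660, -0.5000); from cell (3,3)
  next x-line at t=0.1963, next y-line at t=1.6600; Δt_x=1.1547, Δt_y=2.0000
    x: enter (4,3) at t=0.1963 ← occupied
  → r_3 = 0.1963
beam 4: φ=270°, α=60°
  dir = (cos 60°, sin 60°) = (0.5000, 0.8660); from cell (3,3)
  next x-line at t=0.3400, next y-line at t=0.1963; Δt_x=2.0000, Δt_y=1.1547
    y: enter (3,4) at t=0.1963
    x: enter (4,4) at t=0.3400
    y: enter (4,5) at t=1.3510
    x: enter (5,5) at t=2.3400
    y: enter (5,6) at t=2.5057 ← occupied
  → r_4 = 2.5057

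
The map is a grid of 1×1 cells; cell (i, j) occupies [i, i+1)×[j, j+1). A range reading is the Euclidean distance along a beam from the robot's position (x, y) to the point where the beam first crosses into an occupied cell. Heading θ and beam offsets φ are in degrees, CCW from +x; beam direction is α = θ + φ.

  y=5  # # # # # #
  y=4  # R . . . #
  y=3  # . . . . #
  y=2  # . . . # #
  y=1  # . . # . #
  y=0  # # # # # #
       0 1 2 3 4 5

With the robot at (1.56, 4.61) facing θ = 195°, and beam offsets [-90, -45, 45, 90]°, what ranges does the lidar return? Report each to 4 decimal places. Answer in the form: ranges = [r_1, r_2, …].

ranges = [0.4038, 0.6466, 1.1200, 3.7373]

beam 1: φ=-90°, α=105°
  d=(-0.2588,0.9659)  start (1,4)  tX=2.1637 tY=0.4038  stride 1/|dx|=3.8637 1/|dy|=1.0353
    cross y-line → (1,5), t=0.4038 (wall)
  → r_1 = 0.4038
beam 2: φ=-45°, α=150°
  d=(-0.8660,0.5000)  start (1,4)  tX=0.6466 tY=0.7800  stride 1/|dx|=1.1547 1/|dy|=2.0000
    cross x-line → (0,4), t=0.6466 (wall)
  → r_2 = 0.6466
beam 3: φ=45°, α=240°
  d=(-0.5000,-0.8660)  start (1,4)  tX=1.1200 tY=0.7044  stride 1/|dx|=2.0000 1/|dy|=1.1547
    cross y-line → (1,3), t=0.7044
    cross x-line → (0,3), t=1.1200 (wall)
  → r_3 = 1.1200
beam 4: φ=90°, α=285°
  d=(0.2588,-0.9659)  start (1,4)  tX=1.7000 tY=0.6315  stride 1/|dx|=3.8637 1/|dy|=1.0353
    cross y-line → (1,3), t=0.6315
    cross y-line → (1,2), t=1.6668
    cross x-line → (2,2), t=1.7000
    cross y-line → (2,1), t=2.7021
    cross y-line → (2,0), t=3.7373 (wall)
  → r_4 = 3.7373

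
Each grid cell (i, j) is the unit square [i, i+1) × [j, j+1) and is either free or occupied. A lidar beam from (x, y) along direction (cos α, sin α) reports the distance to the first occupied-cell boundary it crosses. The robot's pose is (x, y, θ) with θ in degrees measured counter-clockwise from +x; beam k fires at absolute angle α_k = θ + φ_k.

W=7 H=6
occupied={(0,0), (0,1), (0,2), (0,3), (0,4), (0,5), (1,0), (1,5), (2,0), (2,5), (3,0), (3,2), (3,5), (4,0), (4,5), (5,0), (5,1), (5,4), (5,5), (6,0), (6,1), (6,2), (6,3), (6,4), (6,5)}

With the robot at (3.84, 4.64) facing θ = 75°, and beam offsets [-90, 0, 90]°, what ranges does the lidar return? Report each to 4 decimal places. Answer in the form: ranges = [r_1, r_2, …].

beam 1: φ=-90°, α=345°
  d=(0.9659,-0.2588)  start (3,4)  tX=0.1656 tY=2.4728  stride 1/|dx|=1.0353 1/|dy|=3.8637
    cross x-line → (4,4), t=0.1656
    cross x-line → (5,4), t=1.2009 (wall)
  → r_1 = 1.2009
beam 2: φ=0°, α=75°
  d=(0.2588,0.9659)  start (3,4)  tX=0.6182 tY=0.3727  stride 1/|dx|=3.8637 1/|dy|=1.0353
    cross y-line → (3,5), t=0.3727 (wall)
  → r_2 = 0.3727
beam 3: φ=90°, α=165°
  d=(-0.9659,0.2588)  start (3,4)  tX=0.8696 tY=1.3909  stride 1/|dx|=1.0353 1/|dy|=3.8637
    cross x-line → (2,4), t=0.8696
    cross y-line → (2,5), t=1.3909 (wall)
  → r_3 = 1.3909

ranges = [1.2009, 0.3727, 1.3909]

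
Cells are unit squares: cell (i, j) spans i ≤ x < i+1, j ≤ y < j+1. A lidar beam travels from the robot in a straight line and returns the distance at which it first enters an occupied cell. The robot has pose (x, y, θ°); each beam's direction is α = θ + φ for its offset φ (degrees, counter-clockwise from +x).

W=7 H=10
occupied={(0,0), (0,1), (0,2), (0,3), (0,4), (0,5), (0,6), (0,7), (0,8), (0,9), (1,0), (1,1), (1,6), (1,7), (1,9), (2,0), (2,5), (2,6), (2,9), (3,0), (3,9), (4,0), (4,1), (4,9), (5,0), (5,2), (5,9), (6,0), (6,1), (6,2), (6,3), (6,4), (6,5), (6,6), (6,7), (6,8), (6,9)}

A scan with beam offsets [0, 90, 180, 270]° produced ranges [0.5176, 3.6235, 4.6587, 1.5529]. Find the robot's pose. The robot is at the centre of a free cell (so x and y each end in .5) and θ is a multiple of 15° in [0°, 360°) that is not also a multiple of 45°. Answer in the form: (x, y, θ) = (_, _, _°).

The pose lattice has 33·16 = 528 candidates. Test each by forward raycasting.
  (2.5, 1.5, 15°): beam 1 = 1.5529 ≠ 0.5176 ✗
  (5.5, 4.5, 285°): beam 1 = 1.5529 ≠ 0.5176 ✗
  (4.5, 3.5, 240°): beam 1 = 2.8868 ≠ 0.5176 ✗
  (4.5, 6.5, 165°): beam 1 = 1.5529 ≠ 0.5176 ✗
  …
  (1.5, 4.5, 195°): r_1=0.5176, r_2=3.6235, r_3=4.6587, r_4=1.5529 — all match ✓
Only this pose fits every beam.

(x, y, θ) = (1.5, 4.5, 195°)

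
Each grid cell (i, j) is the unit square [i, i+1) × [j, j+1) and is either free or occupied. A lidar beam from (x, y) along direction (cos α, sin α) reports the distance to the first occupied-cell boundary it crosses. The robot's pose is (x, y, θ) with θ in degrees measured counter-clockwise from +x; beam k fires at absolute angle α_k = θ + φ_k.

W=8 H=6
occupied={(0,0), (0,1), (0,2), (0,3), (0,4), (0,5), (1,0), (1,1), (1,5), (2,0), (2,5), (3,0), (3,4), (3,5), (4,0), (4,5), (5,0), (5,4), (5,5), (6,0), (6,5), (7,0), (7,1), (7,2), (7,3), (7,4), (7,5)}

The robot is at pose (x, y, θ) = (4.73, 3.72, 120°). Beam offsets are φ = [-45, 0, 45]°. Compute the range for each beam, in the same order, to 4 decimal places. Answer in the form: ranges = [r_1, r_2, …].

ranges = [1.0432, 1.4600, 1.0818]

beam 1: φ=-45°, α=75°
  direction (0.2588, 0.9659); cell (4,3); t to first gridline: x 1.0432, y 0.2899 (then +3.8637 / +1.0353)
    (4,4) via y @ 0.2899
    (5,4) via x @ 1.0432  # hit
  → r_1 = 1.0432
beam 2: φ=0°, α=120°
  direction (-0.5000, 0.8660); cell (4,3); t to first gridline: x 1.4600, y 0.3233 (then +2.0000 / +1.1547)
    (4,4) via y @ 0.3233
    (3,4) via x @ 1.4600  # hit
  → r_2 = 1.4600
beam 3: φ=45°, α=165°
  direction (-0.9659, 0.2588); cell (4,3); t to first gridline: x 0.7558, y 1.0818 (then +1.0353 / +3.8637)
    (3,3) via x @ 0.7558
    (3,4) via y @ 1.0818  # hit
  → r_3 = 1.0818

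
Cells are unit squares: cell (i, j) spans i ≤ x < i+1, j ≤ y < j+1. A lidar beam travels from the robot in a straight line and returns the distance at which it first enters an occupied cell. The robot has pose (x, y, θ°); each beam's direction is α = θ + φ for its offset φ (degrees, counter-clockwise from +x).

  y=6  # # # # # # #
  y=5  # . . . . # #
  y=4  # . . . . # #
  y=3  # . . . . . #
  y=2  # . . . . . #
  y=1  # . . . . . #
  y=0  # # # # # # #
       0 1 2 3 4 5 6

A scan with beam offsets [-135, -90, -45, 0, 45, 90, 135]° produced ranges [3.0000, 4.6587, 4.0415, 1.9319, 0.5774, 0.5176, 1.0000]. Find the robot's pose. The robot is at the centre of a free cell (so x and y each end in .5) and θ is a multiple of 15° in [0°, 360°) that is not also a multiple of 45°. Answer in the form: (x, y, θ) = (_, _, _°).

Enumerate (i+0.5, j+0.5, θ) over the 23 free cells and 16 admissible headings. For each, cast all 7 beams and compare to the given ranges.
  (1.5, 2.5, 165°): beam 1 = 4.0415 ≠ 3.0000 ✗
  (2.5, 5.5, 30°): beam 1 = 4.6587 ≠ 3.0000 ✗
  (4.5, 1.5, 165°): beam 1 = 1.7321 ≠ 3.0000 ✗
  (3.5, 2.5, 30°): beam 1 = 1.5529 ≠ 3.0000 ✗
  …
  (1.5, 2.5, 105°): r_1=3.0000, r_2=4.6587, r_3=4.0415, r_4=1.9319, r_5=0.5774, r_6=0.5176, r_7=1.0000 — all match ✓
Unique over the lattice → pose = (1.5, 2.5, 105°).

(x, y, θ) = (1.5, 2.5, 105°)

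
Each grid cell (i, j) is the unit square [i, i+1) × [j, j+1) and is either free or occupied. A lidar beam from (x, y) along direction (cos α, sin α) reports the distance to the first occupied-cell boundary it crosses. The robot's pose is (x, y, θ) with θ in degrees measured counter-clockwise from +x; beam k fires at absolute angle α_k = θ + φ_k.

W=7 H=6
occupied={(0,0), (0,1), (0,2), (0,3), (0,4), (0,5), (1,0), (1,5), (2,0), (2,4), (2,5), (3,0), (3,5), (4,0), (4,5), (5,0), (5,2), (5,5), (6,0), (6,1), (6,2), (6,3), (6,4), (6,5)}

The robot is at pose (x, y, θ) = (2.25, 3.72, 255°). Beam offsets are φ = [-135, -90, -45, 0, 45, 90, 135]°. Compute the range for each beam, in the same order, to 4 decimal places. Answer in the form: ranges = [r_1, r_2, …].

beam 1: φ=-135°, α=120°
  dir = (cos 120°, sin 120°) = (-0.5000, 0.8660); from cell (2,3)
  next x-line at t=0.5000, next y-line at t=0.3233; Δt_x=2.0000, Δt_y=1.1547
    y: enter (2,4) at t=0.3233 ← occupied
  → r_1 = 0.3233
beam 2: φ=-90°, α=165°
  dir = (cos 165°, sin 165°) = (-0.9659, 0.2588); from cell (2,3)
  next x-line at t=0.2588, next y-line at t=1.0818; Δt_x=1.0353, Δt_y=3.8637
    x: enter (1,3) at t=0.2588
    y: enter (1,4) at t=1.0818
    x: enter (0,4) at t=1.2941 ← occupied
  → r_2 = 1.2941
beam 3: φ=-45°, α=210°
  dir = (cos 210°, sin 210°) = (-0.8660, -0.5000); from cell (2,3)
  next x-line at t=0.2887, next y-line at t=1.4400; Δt_x=1.1547, Δt_y=2.0000
    x: enter (1,3) at t=0.2887
    y: enter (1,2) at t=1.4400
    x: enter (0,2) at t=1.4434 ← occupied
  → r_3 = 1.4434
beam 4: φ=0°, α=255°
  dir = (cos 255°, sin 255°) = (-0.2588, -0.9659); from cell (2,3)
  next x-line at t=0.9659, next y-line at t=0.7454; Δt_x=3.8637, Δt_y=1.0353
    y: enter (2,2) at t=0.7454
    x: enter (1,2) at t=0.9659
    y: enter (1,1) at t=1.7807
    y: enter (1,0) at t=2.8160 ← occupied
  → r_4 = 2.8160
beam 5: φ=45°, α=300°
  dir = (cos 300°, sin 300°) = (0.5000, -0.8660); from cell (2,3)
  next x-line at t=1.5000, next y-line at t=0.8314; Δt_x=2.0000, Δt_y=1.1547
    y: enter (2,2) at t=0.8314
    x: enter (3,2) at t=1.5000
    y: enter (3,1) at t=1.9861
    y: enter (3,0) at t=3.1408 ← occupied
  → r_5 = 3.1408
beam 6: φ=90°, α=345°
  dir = (cos 345°, sin 345°) = (0.9659, -0.2588); from cell (2,3)
  next x-line at t=0.7765, next y-line at t=2.7819; Δt_x=1.0353, Δt_y=3.8637
    x: enter (3,3) at t=0.7765
    x: enter (4,3) at t=1.8117
    y: enter (4,2) at t=2.7819
    x: enter (5,2) at t=2.8470 ← occupied
  → r_6 = 2.8470
beam 7: φ=135°, α=30°
  dir = (cos 30°, sin 30°) = (0.8660, 0.5000); from cell (2,3)
  next x-line at t=0.8660, next y-line at t=0.5600; Δt_x=1.1547, Δt_y=2.0000
    y: enter (2,4) at t=0.5600 ← occupied
  → r_7 = 0.5600

ranges = [0.3233, 1.2941, 1.4434, 2.8160, 3.1408, 2.8470, 0.5600]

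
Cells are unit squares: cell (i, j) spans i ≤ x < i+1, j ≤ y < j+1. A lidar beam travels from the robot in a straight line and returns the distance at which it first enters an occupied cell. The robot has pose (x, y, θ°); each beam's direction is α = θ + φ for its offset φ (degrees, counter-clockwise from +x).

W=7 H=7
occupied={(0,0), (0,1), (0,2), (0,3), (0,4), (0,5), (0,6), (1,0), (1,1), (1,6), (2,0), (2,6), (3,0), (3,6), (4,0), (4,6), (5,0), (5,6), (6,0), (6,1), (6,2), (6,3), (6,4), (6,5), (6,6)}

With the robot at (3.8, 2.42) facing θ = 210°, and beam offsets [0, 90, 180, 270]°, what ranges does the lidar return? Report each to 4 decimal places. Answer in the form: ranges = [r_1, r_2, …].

ranges = [2.0785, 1.6397, 2.5403, 4.1338]

beam 1: φ=0°, α=210°
  cosα=-0.8660 sinα=-0.5000 | (3,2) | tMaxX 0.9238 tMaxY 0.8400 | tΔX 1.1547 tΔY 2.0000
    t=0.8400 [y] (3,1)
    t=0.9238 [x] (2,1)
    t=2.0785 [x] (1,1) — stop
  → r_1 = 2.0785
beam 2: φ=90°, α=300°
  cosα=0.5000 sinα=-0.8660 | (3,2) | tMaxX 0.4000 tMaxY 0.4850 | tΔX 2.0000 tΔY 1.1547
    t=0.4000 [x] (4,2)
    t=0.4850 [y] (4,1)
    t=1.6397 [y] (4,0) — stop
  → r_2 = 1.6397
beam 3: φ=180°, α=30°
  cosα=0.8660 sinα=0.5000 | (3,2) | tMaxX 0.2309 tMaxY 1.1600 | tΔX 1.1547 tΔY 2.0000
    t=0.2309 [x] (4,2)
    t=1.1600 [y] (4,3)
    t=1.3856 [x] (5,3)
    t=2.5403 [x] (6,3) — stop
  → r_3 = 2.5403
beam 4: φ=270°, α=120°
  cosα=-0.5000 sinα=0.8660 | (3,2) | tMaxX 1.6000 tMaxY 0.6697 | tΔX 2.0000 tΔY 1.1547
    t=0.6697 [y] (3,3)
    t=1.6000 [x] (2,3)
    t=1.8244 [y] (2,4)
    t=2.9791 [y] (2,5)
    t=3.6000 [x] (1,5)
    t=4.1338 [y] (1,6) — stop
  → r_4 = 4.1338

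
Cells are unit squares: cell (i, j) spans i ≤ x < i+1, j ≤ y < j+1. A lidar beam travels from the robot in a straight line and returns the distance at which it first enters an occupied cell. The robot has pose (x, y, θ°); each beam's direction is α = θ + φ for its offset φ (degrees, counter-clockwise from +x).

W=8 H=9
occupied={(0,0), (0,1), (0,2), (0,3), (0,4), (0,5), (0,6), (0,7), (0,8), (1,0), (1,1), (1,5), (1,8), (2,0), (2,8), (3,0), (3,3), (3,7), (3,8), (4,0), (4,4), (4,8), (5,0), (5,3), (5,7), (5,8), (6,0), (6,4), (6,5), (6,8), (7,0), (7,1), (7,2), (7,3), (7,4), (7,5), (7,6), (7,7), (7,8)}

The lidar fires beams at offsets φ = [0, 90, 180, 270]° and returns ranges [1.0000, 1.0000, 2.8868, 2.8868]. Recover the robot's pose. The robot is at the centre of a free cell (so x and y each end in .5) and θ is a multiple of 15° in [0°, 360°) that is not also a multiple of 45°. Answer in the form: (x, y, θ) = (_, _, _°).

Enumerate (i+0.5, j+0.5, θ) over the 33 free cells and 16 admissible headings. For each, cast all 4 beams and compare to the given ranges.
  (5.5, 4.5, 240°): beam 1 = 0.5774 ≠ 1.0000 ✗
  (1.5, 2.5, 210°): beam 1 = 0.5774 ≠ 1.0000 ✗
  (1.5, 4.5, 210°): beam 1 = 0.5774 ≠ 1.0000 ✗
  (5.5, 2.5, 150°): beam 1 = 1.7321 ≠ 1.0000 ✗
  (2.5, 6.5, 195°): beam 1 = 1.5529 ≠ 1.0000 ✗
  …
  (4.5, 6.5, 30°): r_1=1.0000, r_2=1.0000, r_3=2.8868, r_4=2.8868 — all match ✓
Unique over the lattice → pose = (4.5, 6.5, 30°).

(x, y, θ) = (4.5, 6.5, 30°)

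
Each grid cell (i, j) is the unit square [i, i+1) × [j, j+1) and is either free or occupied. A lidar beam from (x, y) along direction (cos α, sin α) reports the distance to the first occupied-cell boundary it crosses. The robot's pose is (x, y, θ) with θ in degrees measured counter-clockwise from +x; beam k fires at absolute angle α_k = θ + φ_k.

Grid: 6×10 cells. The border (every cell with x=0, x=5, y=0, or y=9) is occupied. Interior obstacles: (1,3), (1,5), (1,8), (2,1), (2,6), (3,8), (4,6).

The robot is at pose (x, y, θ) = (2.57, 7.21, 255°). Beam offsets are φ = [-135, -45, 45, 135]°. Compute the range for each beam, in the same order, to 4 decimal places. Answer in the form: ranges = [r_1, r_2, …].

beam 1: φ=-135°, α=120°
  d=(-0.5000,0.8660)  start (2,7)  tX=1.1400 tY=0.9122  stride 1/|dx|=2.0000 1/|dy|=1.1547
    cross y-line → (2,8), t=0.9122
    cross x-line → (1,8), t=1.1400 (wall)
  → r_1 = 1.1400
beam 2: φ=-45°, α=210°
  d=(-0.8660,-0.5000)  start (2,7)  tX=0.6582 tY=0.4200  stride 1/|dx|=1.1547 1/|dy|=2.0000
    cross y-line → (2,6), t=0.4200 (wall)
  → r_2 = 0.4200
beam 3: φ=45°, α=300°
  d=(0.5000,-0.8660)  start (2,7)  tX=0.8600 tY=0.2425  stride 1/|dx|=2.0000 1/|dy|=1.1547
    cross y-line → (2,6), t=0.2425 (wall)
  → r_3 = 0.2425
beam 4: φ=135°, α=30°
  d=(0.8660,0.5000)  start (2,7)  tX=0.4965 tY=1.5800  stride 1/|dx|=1.1547 1/|dy|=2.0000
    cross x-line → (3,7), t=0.4965
    cross y-line → (3,8), t=1.5800 (wall)
  → r_4 = 1.5800

ranges = [1.1400, 0.4200, 0.2425, 1.5800]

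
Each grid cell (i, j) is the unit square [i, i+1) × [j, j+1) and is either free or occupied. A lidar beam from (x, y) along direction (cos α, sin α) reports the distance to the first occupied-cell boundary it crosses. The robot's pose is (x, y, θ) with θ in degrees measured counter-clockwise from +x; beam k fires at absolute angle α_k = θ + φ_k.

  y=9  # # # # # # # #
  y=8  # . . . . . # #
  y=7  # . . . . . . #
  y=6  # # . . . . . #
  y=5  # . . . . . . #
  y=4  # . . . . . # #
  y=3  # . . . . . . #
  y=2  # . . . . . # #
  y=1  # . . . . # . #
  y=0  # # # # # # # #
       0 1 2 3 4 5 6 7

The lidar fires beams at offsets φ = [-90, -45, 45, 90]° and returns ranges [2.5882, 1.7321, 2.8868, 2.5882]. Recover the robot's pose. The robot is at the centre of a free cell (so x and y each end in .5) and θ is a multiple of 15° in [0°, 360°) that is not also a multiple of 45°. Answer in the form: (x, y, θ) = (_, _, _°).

(x, y, θ) = (2.5, 3.5, 195°)

The pose lattice has 43·16 = 688 candidates. Test each by forward raycasting.
  (3.5, 1.5, 300°): beam 1 = 1.0000 ≠ 2.5882 ✗
  (2.5, 3.5, 120°): beam 1 = 5.1962 ≠ 2.5882 ✗
  (6.5, 6.5, 15°): beam 1 = 1.5529 ≠ 2.5882 ✗
  …
  (2.5, 3.5, 195°): r_1=2.5882, r_2=1.7321, r_3=2.8868, r_4=2.5882 — all match ✓
Only this pose fits every beam.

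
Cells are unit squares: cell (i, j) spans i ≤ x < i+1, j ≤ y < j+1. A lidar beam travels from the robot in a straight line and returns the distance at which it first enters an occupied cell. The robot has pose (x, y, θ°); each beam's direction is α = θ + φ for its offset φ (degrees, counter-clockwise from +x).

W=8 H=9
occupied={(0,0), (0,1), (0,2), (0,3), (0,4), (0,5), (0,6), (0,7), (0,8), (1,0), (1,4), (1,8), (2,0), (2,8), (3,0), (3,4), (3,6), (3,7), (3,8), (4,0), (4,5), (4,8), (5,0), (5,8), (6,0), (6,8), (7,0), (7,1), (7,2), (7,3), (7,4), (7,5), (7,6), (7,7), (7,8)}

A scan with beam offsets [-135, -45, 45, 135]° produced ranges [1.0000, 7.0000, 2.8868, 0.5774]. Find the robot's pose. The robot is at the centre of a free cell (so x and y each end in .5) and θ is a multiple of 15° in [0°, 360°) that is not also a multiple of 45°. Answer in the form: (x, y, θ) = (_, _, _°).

Candidates: 37 free-cell centres × 16 headings = 592 poses. Raycast each; keep the one whose scan matches to 4 dp.
  (2.5, 5.5, 105°): beam 2 = 1.0000 ≠ 7.0000 ✗
  (3.5, 1.5, 285°): beam 1 = 2.8868 ≠ 1.0000 ✗
  (3.5, 1.5, 240°): beam 1 = 6.7293 ≠ 1.0000 ✗
  …
  (3.5, 1.5, 105°): r_1=1.0000, r_2=7.0000, r_3=2.8868, r_4=0.5774 — all match ✓
Unique over the lattice → pose = (3.5, 1.5, 105°).

(x, y, θ) = (3.5, 1.5, 105°)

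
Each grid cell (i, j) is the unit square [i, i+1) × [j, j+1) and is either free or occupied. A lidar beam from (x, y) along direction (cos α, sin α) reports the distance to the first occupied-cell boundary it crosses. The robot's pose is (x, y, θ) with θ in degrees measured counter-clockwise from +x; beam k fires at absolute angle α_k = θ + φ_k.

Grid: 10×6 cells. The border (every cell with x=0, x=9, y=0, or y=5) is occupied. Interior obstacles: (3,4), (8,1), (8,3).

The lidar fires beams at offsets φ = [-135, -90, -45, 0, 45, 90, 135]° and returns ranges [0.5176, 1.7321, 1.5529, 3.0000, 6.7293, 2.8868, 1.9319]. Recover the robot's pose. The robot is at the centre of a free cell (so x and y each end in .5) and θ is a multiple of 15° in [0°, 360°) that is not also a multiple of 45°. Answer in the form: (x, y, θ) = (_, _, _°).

Candidates: 29 free-cell centres × 16 headings = 464 poses. Raycast each; keep the one whose scan matches to 4 dp.
  (7.5, 1.5, 255°): beam 1 = 4.0415 ≠ 0.5176 ✗
  (3.5, 1.5, 195°): beam 1 = 4.0415 ≠ 0.5176 ✗
  (7.5, 3.5, 210°): beam 1 = 1.5529 ≠ 0.5176 ✗
  (6.5, 2.5, 255°): beam 1 = 2.8868 ≠ 0.5176 ✗
  …
  (7.5, 3.5, 150°): r_1=0.5176, r_2=1.7321, r_3=1.5529, r_4=3.0000, r_5=6.7293, r_6=2.8868, r_7=1.9319 — all match ✓
Unique over the lattice → pose = (7.5, 3.5, 150°).

(x, y, θ) = (7.5, 3.5, 150°)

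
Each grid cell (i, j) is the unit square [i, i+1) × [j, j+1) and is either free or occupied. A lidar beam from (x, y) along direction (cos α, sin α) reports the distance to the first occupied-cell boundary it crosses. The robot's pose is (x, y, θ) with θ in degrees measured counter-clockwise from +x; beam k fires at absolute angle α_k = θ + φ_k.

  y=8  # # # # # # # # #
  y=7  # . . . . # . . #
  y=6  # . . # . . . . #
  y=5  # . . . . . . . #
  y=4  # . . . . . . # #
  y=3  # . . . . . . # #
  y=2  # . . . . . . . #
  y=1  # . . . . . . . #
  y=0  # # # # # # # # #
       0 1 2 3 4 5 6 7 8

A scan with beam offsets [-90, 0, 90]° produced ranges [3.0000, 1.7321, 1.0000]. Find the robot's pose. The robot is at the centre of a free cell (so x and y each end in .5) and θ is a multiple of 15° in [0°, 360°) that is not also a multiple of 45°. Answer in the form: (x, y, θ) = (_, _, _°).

(x, y, θ) = (6.5, 2.5, 300°)

Candidates: 45 free-cell centres × 16 headings = 720 poses. Raycast each; keep the one whose scan matches to 4 dp.
  (5.5, 1.5, 150°): beam 2 = 5.1962 ≠ 1.7321 ✗
  (6.5, 3.5, 240°): beam 1 = 6.3509 ≠ 3.0000 ✗
  (6.5, 1.5, 120°): beam 1 = 1.7321 ≠ 3.0000 ✗
  …
  (6.5, 2.5, 300°): r_1=3.0000, r_2=1.7321, r_3=1.0000 — all match ✓
No second candidate reproduces the full scan.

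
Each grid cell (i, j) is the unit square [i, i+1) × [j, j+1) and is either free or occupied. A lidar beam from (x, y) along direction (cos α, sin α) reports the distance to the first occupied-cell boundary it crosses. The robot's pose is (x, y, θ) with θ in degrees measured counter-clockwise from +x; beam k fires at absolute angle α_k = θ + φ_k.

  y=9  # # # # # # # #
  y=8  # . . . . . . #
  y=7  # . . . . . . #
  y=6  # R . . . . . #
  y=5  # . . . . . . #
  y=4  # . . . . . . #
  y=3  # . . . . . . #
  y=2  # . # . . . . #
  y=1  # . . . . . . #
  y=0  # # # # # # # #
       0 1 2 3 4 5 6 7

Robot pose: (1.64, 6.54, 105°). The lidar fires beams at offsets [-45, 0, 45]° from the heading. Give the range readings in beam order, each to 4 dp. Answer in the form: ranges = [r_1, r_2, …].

ranges = [2.8406, 2.4728, 0.7390]

beam 1: φ=-45°, α=60°
  dir = (cos 60°, sin 60°) = (0.5000, 0.8660); from cell (1,6)
  next x-line at t=0.7200, next y-line at t=0.5312; Δt_x=2.0000, Δt_y=1.1547
    y: enter (1,7) at t=0.5312
    x: enter (2,7) at t=0.7200
    y: enter (2,8) at t=1.6859
    x: enter (3,8) at t=2.7200
    y: enter (3,9) at t=2.8406 ← occupied
  → r_1 = 2.8406
beam 2: φ=0°, α=105°
  dir = (cos 105°, sin 105°) = (-0.2588, 0.9659); from cell (1,6)
  next x-line at t=2.4728, next y-line at t=0.4762; Δt_x=3.8637, Δt_y=1.0353
    y: enter (1,7) at t=0.4762
    y: enter (1,8) at t=1.5115
    x: enter (0,8) at t=2.4728 ← occupied
  → r_2 = 2.4728
beam 3: φ=45°, α=150°
  dir = (cos 150°, sin 150°) = (-0.8660, 0.5000); from cell (1,6)
  next x-line at t=0.7390, next y-line at t=0.9200; Δt_x=1.1547, Δt_y=2.0000
    x: enter (0,6) at t=0.7390 ← occupied
  → r_3 = 0.7390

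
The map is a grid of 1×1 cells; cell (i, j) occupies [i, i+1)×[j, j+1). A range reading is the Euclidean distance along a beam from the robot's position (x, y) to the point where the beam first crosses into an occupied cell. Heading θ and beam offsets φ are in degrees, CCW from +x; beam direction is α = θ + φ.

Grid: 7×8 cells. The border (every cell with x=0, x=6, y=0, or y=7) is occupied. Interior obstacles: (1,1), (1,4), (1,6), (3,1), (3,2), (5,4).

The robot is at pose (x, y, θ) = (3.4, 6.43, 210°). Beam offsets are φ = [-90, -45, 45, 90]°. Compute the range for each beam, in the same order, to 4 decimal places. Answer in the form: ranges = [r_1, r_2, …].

beam 1: φ=-90°, α=120°
  dir = (cos 120°, sin 120°) = (-0.5000, 0.8660); from cell (3,6)
  next x-line at t=0.8000, next y-line at t=0.6582; Δt_x=2.0000, Δt_y=1.1547
    y: enter (3,7) at t=0.6582 ← occupied
  → r_1 = 0.6582
beam 2: φ=-45°, α=165°
  dir = (cos 165°, sin 165°) = (-0.9659, 0.2588); from cell (3,6)
  next x-line at t=0.4141, next y-line at t=2.2023; Δt_x=1.0353, Δt_y=3.8637
    x: enter (2,6) at t=0.4141
    x: enter (1,6) at t=1.4494 ← occupied
  → r_2 = 1.4494
beam 3: φ=45°, α=255°
  dir = (cos 255°, sin 255°) = (-0.2588, -0.9659); from cell (3,6)
  next x-line at t=1.5455, next y-line at t=0.4452; Δt_x=3.8637, Δt_y=1.0353
    y: enter (3,5) at t=0.4452
    y: enter (3,4) at t=1.4804
    x: enter (2,4) at t=1.5455
    y: enter (2,3) at t=2.5157
    y: enter (2,2) at t=3.5510
    y: enter (2,1) at t=4.5863
    x: enter (1,1) at t=5.4092 ← occupied
  → r_3 = 5.4092
beam 4: φ=90°, α=300°
  dir = (cos 300°, sin 300°) = (0.5000, -0.8660); from cell (3,6)
  next x-line at t=1.2000, next y-line at t=0.4965; Δt_x=2.0000, Δt_y=1.1547
    y: enter (3,5) at t=0.4965
    x: enter (4,5) at t=1.2000
    y: enter (4,4) at t=1.6512
    y: enter (4,3) at t=2.8059
    x: enter (5,3) at t=3.2000
    y: enter (5,2) at t=3.9606
    y: enter (5,1) at t=5.1153
    x: enter (6,1) at t=5.2000 ← occupied
  → r_4 = 5.2000

ranges = [0.6582, 1.4494, 5.4092, 5.2000]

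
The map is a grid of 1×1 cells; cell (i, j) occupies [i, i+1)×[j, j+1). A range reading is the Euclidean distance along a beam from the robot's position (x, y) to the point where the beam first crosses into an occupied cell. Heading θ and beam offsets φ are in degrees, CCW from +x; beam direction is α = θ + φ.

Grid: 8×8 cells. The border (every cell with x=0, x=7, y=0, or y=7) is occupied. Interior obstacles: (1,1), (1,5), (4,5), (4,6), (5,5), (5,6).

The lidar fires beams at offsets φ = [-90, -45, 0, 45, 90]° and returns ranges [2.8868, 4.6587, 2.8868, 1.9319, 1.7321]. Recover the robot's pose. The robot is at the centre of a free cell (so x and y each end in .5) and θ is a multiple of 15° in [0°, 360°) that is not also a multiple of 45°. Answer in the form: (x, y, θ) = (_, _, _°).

(x, y, θ) = (3.5, 2.5, 150°)

Candidates: 30 free-cell centres × 16 headings = 480 poses. Raycast each; keep the one whose scan matches to 4 dp.
  (6.5, 2.5, 105°): beam 1 = 0.5176 ≠ 2.8868 ✗
  (6.5, 2.5, 150°): beam 1 = 1.0000 ≠ 2.8868 ✗
  (3.5, 6.5, 300°): beam 1 = 1.7321 ≠ 2.8868 ✗
  …
  (3.5, 2.5, 150°): r_1=2.8868, r_2=4.6587, r_3=2.8868, r_4=1.9319, r_5=1.7321 — all match ✓
Unique over the lattice → pose = (3.5, 2.5, 150°).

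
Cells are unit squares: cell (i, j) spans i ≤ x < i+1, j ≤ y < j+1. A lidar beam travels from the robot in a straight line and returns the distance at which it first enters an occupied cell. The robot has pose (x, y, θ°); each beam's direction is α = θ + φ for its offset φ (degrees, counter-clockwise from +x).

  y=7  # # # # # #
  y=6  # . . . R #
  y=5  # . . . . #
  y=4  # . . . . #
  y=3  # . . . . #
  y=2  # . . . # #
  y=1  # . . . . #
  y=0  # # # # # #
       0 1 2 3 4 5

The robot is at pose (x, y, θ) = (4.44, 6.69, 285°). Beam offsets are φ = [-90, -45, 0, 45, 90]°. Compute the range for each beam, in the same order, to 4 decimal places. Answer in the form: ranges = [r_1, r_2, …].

beam 1: φ=-90°, α=195°
  d=(-0.9659,-0.2588)  start (4,6)  tX=0.4555 tY=2.6660  stride 1/|dx|=1.0353 1/|dy|=3.8637
    cross x-line → (3,6), t=0.4555
    cross x-line → (2,6), t=1.4908
    cross x-line → (1,6), t=2.5261
    cross y-line → (1,5), t=2.6660
    cross x-line → (0,5), t=3.5614 (wall)
  → r_1 = 3.5614
beam 2: φ=-45°, α=240°
  d=(-0.5000,-0.8660)  start (4,6)  tX=0.8800 tY=0.7967  stride 1/|dx|=2.0000 1/|dy|=1.1547
    cross y-line → (4,5), t=0.7967
    cross x-line → (3,5), t=0.8800
    cross y-line → (3,4), t=1.9514
    cross x-line → (2,4), t=2.8800
    cross y-line → (2,3), t=3.1061
    cross y-line → (2,2), t=4.2608
    cross x-line → (1,2), t=4.8800
    cross y-line → (1,1), t=5.4155
    cross y-line → (1,0), t=6.5702 (wall)
  → r_2 = 6.5702
beam 3: φ=0°, α=285°
  d=(0.2588,-0.9659)  start (4,6)  tX=2.1637 tY=0.7143  stride 1/|dx|=3.8637 1/|dy|=1.0353
    cross y-line → (4,5), t=0.7143
    cross y-line → (4,4), t=1.7496
    cross x-line → (5,4), t=2.1637 (wall)
  → r_3 = 2.1637
beam 4: φ=45°, α=330°
  d=(0.8660,-0.5000)  start (4,6)  tX=0.6466 tY=1.3800  stride 1/|dx|=1.1547 1/|dy|=2.0000
    cross x-line → (5,6), t=0.6466 (wall)
  → r_4 = 0.6466
beam 5: φ=90°, α=15°
  d=(0.9659,0.2588)  start (4,6)  tX=0.5798 tY=1.1977  stride 1/|dx|=1.0353 1/|dy|=3.8637
    cross x-line → (5,6), t=0.5798 (wall)
  → r_5 = 0.5798

ranges = [3.5614, 6.5702, 2.1637, 0.6466, 0.5798]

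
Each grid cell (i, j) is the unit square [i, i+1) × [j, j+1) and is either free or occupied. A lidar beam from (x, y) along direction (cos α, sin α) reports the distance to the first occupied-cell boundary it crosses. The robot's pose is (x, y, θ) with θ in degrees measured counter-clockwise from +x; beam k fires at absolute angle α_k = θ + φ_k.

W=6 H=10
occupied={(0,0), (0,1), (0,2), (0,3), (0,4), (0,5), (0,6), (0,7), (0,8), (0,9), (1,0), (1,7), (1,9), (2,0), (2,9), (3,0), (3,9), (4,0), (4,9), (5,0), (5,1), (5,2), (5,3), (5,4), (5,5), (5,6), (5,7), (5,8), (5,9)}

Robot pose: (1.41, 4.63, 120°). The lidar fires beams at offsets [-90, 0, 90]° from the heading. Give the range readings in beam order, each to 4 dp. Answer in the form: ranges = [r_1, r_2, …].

beam 1: φ=-90°, α=30°
  dir = (cos 30°, sin 30°) = (0.8660, 0.5000); from cell (1,4)
  next x-line at t=0.6813, next y-line at t=0.7400; Δt_x=1.1547, Δt_y=2.0000
    x: enter (2,4) at t=0.6813
    y: enter (2,5) at t=0.7400
    x: enter (3,5) at t=1.8360
    y: enter (3,6) at t=2.7400
    x: enter (4,6) at t=2.9907
    x: enter (5,6) at t=4.1454 ← occupied
  → r_1 = 4.1454
beam 2: φ=0°, α=120°
  dir = (cos 120°, sin 120°) = (-0.5000, 0.8660); from cell (1,4)
  next x-line at t=0.8200, next y-line at t=0.4272; Δt_x=2.0000, Δt_y=1.1547
    y: enter (1,5) at t=0.4272
    x: enter (0,5) at t=0.8200 ← occupied
  → r_2 = 0.8200
beam 3: φ=90°, α=210°
  dir = (cos 210°, sin 210°) = (-0.8660, -0.5000); from cell (1,4)
  next x-line at t=0.4734, next y-line at t=1.2600; Δt_x=1.1547, Δt_y=2.0000
    x: enter (0,4) at t=0.4734 ← occupied
  → r_3 = 0.4734

ranges = [4.1454, 0.8200, 0.4734]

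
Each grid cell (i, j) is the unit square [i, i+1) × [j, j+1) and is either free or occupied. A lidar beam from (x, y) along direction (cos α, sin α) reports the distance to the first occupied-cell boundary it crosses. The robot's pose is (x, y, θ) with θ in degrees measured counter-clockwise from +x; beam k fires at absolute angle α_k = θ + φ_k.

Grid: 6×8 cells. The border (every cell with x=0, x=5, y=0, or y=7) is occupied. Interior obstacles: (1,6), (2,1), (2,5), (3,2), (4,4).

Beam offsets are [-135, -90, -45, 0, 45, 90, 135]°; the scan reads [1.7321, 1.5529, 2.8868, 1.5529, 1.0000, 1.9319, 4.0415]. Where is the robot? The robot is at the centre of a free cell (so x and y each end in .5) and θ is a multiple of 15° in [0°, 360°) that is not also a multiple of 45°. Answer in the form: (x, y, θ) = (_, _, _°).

Enumerate (i+0.5, j+0.5, θ) over the 19 free cells and 16 admissible headings. For each, cast all 7 beams and compare to the given ranges.
  (2.5, 6.5, 330°): beam 1 = 0.5176 ≠ 1.7321 ✗
  (4.5, 3.5, 120°): beam 1 = 0.5176 ≠ 1.7321 ✗
  (2.5, 4.5, 255°): beam 1 = 0.5774 ≠ 1.7321 ✗
  (4.5, 2.5, 300°): beam 1 = 0.5176 ≠ 1.7321 ✗
  …
  (2.5, 3.5, 285°): r_1=1.7321, r_2=1.5529, r_3=2.8868, r_4=1.5529, r_5=1.0000, r_6=1.9319, r_7=4.0415 — all match ✓
Unique over the lattice → pose = (2.5, 3.5, 285°).

(x, y, θ) = (2.5, 3.5, 285°)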